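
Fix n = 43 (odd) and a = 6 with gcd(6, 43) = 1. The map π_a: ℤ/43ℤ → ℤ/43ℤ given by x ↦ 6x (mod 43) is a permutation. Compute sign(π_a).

Trace 1: π^k(1) = [1, 6, 36] for k=0..2.
Cycle type of π: 3×14 + 1; total 15 cycles.
43 − 15 = 28 transpositions; sign(π) = (−1)^28 = +1.

+1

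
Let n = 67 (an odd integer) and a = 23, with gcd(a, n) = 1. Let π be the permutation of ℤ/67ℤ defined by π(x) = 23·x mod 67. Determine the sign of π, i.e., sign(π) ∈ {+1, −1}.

Orbit of 60 under x↦23x: [60, 40, 49, 55, 59, 17, 56]… (length divides ord_67(23)).
The orbit structure of x ↦ 23x mod 67: 3 orbits of sizes [33, 33, 1].
Σ(ℓ_i−1) = 67−3 = 64; sign = (−1)^64 = +1.

+1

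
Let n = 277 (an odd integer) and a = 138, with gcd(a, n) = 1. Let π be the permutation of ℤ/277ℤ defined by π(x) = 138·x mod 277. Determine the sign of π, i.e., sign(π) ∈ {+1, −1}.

-1

Orbit of 218 under x↦138x: [218, 168, 193, 42, 256, 149, 64]… (length divides ord_277(138)).
π_138 has 4 disjoint cycles with lengths [92, 92, 92, 1] on {0,…,276}.
With 4 cycles on 277 points, sign = (−1)^{277−4} = -1.
(138|277)_J = -1 (Zolotarev's lemma cross-check).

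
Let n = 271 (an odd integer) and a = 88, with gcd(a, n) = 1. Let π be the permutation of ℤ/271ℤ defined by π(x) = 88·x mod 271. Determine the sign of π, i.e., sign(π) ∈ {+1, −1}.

Trace 140: π^k(140) = [140, 125, 160, 259, 28, 25, 32] for k=0..6.
Cycle type of π: 27×10 + 1; total 11 cycles.
Σ(ℓ_i−1) = 271−11 = 260; sign = (−1)^260 = +1.
Check: (88/271) = +1 by Zolotarev.

+1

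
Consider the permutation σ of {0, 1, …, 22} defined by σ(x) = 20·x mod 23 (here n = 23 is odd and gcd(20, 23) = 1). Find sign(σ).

-1

Orbit of 22 under x↦20x: [22, 3, 14, 4, 11, 13, 7]… (length divides ord_23(20)).
π_20 has 2 disjoint cycles with lengths [22, 1] on {0,…,22}.
Σ(ℓ_i−1) = 23−2 = 21; sign = (−1)^21 = -1.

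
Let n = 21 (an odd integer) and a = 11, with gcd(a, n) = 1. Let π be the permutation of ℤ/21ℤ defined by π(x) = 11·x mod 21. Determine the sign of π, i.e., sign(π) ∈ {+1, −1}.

-1

Orbit of 8 under x↦11x: [8, 4, 2, 1, 11, 16]… (length divides ord_21(11)).
The orbit structure of x ↦ 11x mod 21: 6 orbits of sizes [6, 6, 3, 3, 2, 1].
sign(π) = (−1)^{n − #cycles} = (−1)^{21−6} = (−1)^15 = -1.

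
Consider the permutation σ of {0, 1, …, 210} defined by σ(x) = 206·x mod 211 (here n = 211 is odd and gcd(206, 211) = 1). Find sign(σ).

-1

Trace 97: π^k(97) = [97, 148, 104, 113, 68, 82, 12] for k=0..6.
π_206 has 4 disjoint cycles with lengths [70, 70, 70, 1] on {0,…,210}.
4 cycles on 211: each ℓ→(−1)^(ℓ−1), product (−1)^207 = -1.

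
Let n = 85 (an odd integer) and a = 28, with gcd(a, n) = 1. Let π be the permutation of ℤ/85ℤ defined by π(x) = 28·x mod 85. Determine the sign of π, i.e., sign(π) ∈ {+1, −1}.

+1

Trace 1: π^k(1) = [1, 28, 19, 22, 21, 78, 59] for k=0..6.
Cycle lengths of π_28 on ℤ/85ℤ: [16, 16, 16, 16, 16, 4, 1]; 7 cycles in total.
n − c = 85 − 7 = 78; sign = (−1)^78 = +1.
Via Zolotarev, sign(π_{28}) = (28|85) = +1.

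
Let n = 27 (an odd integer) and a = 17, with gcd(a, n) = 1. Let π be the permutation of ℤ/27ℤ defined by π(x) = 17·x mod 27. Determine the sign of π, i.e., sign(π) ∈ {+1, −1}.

Trace 17: π^k(17) = [17, 19, 26, 10, 8, 1] for k=0..5.
π_17 has 8 disjoint cycles with lengths [6, 6, 6, 2, 2, 2, 2, 1] on {0,…,26}.
8 cycles on 27: each ℓ→(−1)^(ℓ−1), product (−1)^19 = -1.

-1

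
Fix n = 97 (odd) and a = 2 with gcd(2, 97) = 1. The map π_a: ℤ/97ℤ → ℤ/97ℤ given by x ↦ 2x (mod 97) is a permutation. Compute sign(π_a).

Orbit of 53 under x↦2x: [53, 9, 18, 36, 72, 47, 94]… (length divides ord_97(2)).
Decompose π into cycles: lengths [48, 48, 1] (3 cycles, including the fixed point 0).
With 3 cycles on 97 points, sign = (−1)^{97−3} = +1.
(2|97)_J = +1 (Zolotarev's lemma cross-check).

+1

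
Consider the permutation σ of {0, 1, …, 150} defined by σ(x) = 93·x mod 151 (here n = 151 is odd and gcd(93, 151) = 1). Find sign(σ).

-1

Start at x=35: 35 → 84 → 111 → 55 → 132 → 45 → 108 → … (one orbit).
2 cycles of lengths [150, 1].
Σ(ℓ_i−1) = 151−2 = 149; sign = (−1)^149 = -1.
Zolotarev: (93|151) = -1, matching the cycle-count sign.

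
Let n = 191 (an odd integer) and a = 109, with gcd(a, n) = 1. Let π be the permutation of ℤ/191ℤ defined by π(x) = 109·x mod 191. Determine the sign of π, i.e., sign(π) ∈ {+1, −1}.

+1

Trace 39: π^k(39) = [39, 49, 184, 1, 109] for k=0..4.
π_109 has 39 disjoint cycles with lengths [5, 5, 5, 5, 5, 5, 5, 5, 5, 5, 5, 5, 5, 5, 5, 5, 5, 5, 5, 5, 5, 5, 5, 5, 5, 5, 5, 5, 5, 5, 5, 5, 5, 5, 5, 5, 5, 5, 1] on {0,…,190}.
Σ(ℓ_i−1) = 191−39 = 152; sign = (−1)^152 = +1.
Check: (109/191) = +1 by Zolotarev.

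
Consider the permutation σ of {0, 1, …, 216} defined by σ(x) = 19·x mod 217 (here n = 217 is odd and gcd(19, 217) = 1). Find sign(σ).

Trace 78: π^k(78) = [78, 180, 165, 97, 107, 80, 1] for k=0..6.
Cycle type of π: 30×6 + 15×2 + 6 + 1; total 10 cycles.
With 10 cycles on 217 points, sign = (−1)^{217−10} = -1.

-1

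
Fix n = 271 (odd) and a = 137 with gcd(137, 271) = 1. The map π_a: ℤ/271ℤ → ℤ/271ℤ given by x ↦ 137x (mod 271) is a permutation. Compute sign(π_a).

Start at x=161: 161 → 106 → 159 → 103 → 19 → 164 → 246 → … (one orbit).
Cycle lengths of π_137 on ℤ/271ℤ: [270, 1]; 2 cycles in total.
sign(π) = (−1)^{n − #cycles} = (−1)^{271−2} = (−1)^269 = -1.
The Jacobi symbol (137|271) = -1 (Zolotarev) agrees.

-1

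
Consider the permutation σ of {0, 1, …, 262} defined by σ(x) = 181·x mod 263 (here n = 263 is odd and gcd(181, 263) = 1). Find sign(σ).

Orbit of 34 under x↦181x: [34, 105, 69, 128, 24, 136, 157]… (length divides ord_263(181)).
3 cycles of lengths [131, 131, 1].
Σ(ℓ_i−1) = 263−3 = 260; sign = (−1)^260 = +1.

+1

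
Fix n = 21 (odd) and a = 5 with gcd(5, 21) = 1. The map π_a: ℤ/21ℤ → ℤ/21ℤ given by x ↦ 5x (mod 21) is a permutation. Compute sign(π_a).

Start at x=16: 16 → 17 → 1 → 5 → 4 → 20 → 16 (one orbit).
The orbit structure of x ↦ 5x mod 21: 5 orbits of sizes [6, 6, 6, 2, 1].
5 cycles on 21: each ℓ→(−1)^(ℓ−1), product (−1)^16 = +1.
(5|21)_J = +1 (Zolotarev's lemma cross-check).

+1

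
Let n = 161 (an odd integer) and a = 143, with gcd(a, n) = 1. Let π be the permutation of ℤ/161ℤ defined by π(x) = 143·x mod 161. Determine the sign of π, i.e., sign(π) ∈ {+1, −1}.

+1

Orbit of 121 under x↦143x: [121, 76, 81, 152, 1, 143, 2]… (length divides ord_161(143)).
Cycle lengths of π_143 on ℤ/161ℤ: [66, 66, 22, 6, 1]; 5 cycles in total.
sign(π) = (−1)^{n − #cycles} = (−1)^{161−5} = (−1)^156 = +1.
Zolotarev: (143|161) = +1, matching the cycle-count sign.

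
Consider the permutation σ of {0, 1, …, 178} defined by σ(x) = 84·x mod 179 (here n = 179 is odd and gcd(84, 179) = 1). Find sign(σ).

-1

Trace 6: π^k(6) = [6, 146, 92, 31, 98, 177, 11] for k=0..6.
2 cycles of lengths [178, 1].
Σ(ℓ_i−1) = 179−2 = 177; sign = (−1)^177 = -1.
The Jacobi symbol (84|179) = -1 (Zolotarev) agrees.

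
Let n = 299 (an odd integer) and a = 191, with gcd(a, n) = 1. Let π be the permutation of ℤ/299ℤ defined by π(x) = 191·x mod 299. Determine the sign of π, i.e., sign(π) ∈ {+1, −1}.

-1

Orbit of 289 under x↦191x: [289, 183, 269, 250, 209, 152, 29]… (length divides ord_299(191)).
10 cycles of lengths [66, 66, 66, 66, 22, 3, 3, 3, 3, 1].
n − c = 299 − 10 = 289; sign = (−1)^289 = -1.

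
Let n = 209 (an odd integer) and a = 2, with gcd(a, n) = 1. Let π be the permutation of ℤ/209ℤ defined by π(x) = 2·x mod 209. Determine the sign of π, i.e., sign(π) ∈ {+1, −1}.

Orbit of 45 under x↦2x: [45, 90, 180, 151, 93, 186, 163]… (length divides ord_209(2)).
Cycle type of π: 90×2 + 18 + 10 + 1; total 5 cycles.
sign(π) = (−1)^{n − #cycles} = (−1)^{209−5} = (−1)^204 = +1.
Check: (2/209) = +1 by Zolotarev.

+1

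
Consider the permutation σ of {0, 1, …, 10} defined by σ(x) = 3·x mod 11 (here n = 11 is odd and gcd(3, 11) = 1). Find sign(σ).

+1

Orbit of 3 under x↦3x: [3, 9, 5, 4, 1]… (length divides ord_11(3)).
3 cycles of lengths [5, 5, 1].
11 − 3 = 8 transpositions; sign(π) = (−1)^8 = +1.
(3|11)_J = +1 (Zolotarev's lemma cross-check).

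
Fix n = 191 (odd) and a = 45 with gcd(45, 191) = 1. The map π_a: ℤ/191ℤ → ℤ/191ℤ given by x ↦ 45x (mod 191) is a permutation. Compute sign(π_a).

Orbit of 75 under x↦45x: [75, 128, 30, 13, 12, 158, 43]… (length divides ord_191(45)).
The orbit structure of x ↦ 45x mod 191: 3 orbits of sizes [95, 95, 1].
191 − 3 = 188 transpositions; sign(π) = (−1)^188 = +1.
Check: (45/191) = +1 by Zolotarev.

+1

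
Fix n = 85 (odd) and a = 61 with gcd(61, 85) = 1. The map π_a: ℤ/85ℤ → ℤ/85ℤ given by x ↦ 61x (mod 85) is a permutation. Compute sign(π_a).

Orbit of 56 under x↦61x: [56, 16, 41, 36, 71, 81, 11]… (length divides ord_85(61)).
π_61 has 10 disjoint cycles with lengths [16, 16, 16, 16, 16, 1, 1, 1, 1, 1] on {0,…,84}.
With 10 cycles on 85 points, sign = (−1)^{85−10} = -1.
(61|85)_J = -1 (Zolotarev's lemma cross-check).

-1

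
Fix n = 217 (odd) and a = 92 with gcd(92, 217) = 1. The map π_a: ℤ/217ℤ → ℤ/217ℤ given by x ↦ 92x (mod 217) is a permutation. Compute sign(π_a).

Start at x=92: 92 → 1 → 92 (one orbit).
112 cycles of lengths [2, 2, 2, 2, 2, 2, 2, 2, 2, 2, 2, 2, 2, 2, 2, 2, 2, 2, 2, 2, 2, 2, 2, 2, 2, 2, 2, 2, 2, 2, 2, 2, 2, 2, 2, 2, 2, 2, 2, 2, 2, 2, 2, 2, 2, 2, 2, 2, 2, 2, 2, 2, 2, 2, 2, 2, 2, 2, 2, 2, 2, 2, 2, 2, 2, 2, 2, 2, 2, 2, 2, 2, 2, 2, 2, 2, 2, 2, 2, 2, 2, 2, 2, 2, 2, 2, 2, 2, 2, 2, 2, 2, 2, 2, 2, 2, 2, 2, 2, 2, 2, 2, 2, 2, 2, 1, 1, 1, 1, 1, 1, 1].
sign(π) = (−1)^{n − #cycles} = (−1)^{217−112} = (−1)^105 = -1.
The Jacobi symbol (92|217) = -1 (Zolotarev) agrees.

-1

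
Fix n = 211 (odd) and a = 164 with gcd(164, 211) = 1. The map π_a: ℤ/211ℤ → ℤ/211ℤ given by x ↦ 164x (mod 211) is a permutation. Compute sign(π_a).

Trace 12: π^k(12) = [12, 69, 133, 79, 85, 14, 186] for k=0..6.
2 cycles of lengths [210, 1].
Σ(ℓ_i−1) = 211−2 = 209; sign = (−1)^209 = -1.
Check: (164/211) = -1 by Zolotarev.

-1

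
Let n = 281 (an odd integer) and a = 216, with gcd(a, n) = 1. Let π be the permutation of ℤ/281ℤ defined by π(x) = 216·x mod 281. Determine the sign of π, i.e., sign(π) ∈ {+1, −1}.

Start at x=37: 37 → 124 → 89 → 116 → 47 → 36 → 189 → … (one orbit).
Decompose π into cycles: lengths [56, 56, 56, 56, 56, 1] (6 cycles, including the fixed point 0).
n − c = 281 − 6 = 275; sign = (−1)^275 = -1.

-1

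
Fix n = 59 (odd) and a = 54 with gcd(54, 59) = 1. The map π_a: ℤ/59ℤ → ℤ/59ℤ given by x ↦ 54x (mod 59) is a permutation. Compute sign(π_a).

-1

Trace 3: π^k(3) = [3, 44, 16, 38, 46, 6, 29] for k=0..6.
2 cycles of lengths [58, 1].
With 2 cycles on 59 points, sign = (−1)^{59−2} = -1.
The Jacobi symbol (54|59) = -1 (Zolotarev) agrees.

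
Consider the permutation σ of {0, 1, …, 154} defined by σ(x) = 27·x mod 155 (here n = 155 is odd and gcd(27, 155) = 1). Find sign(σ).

Start at x=108: 108 → 126 → 147 → 94 → 58 → 16 → 122 → … (one orbit).
π_27 has 11 disjoint cycles with lengths [20, 20, 20, 20, 20, 20, 10, 10, 10, 4, 1] on {0,…,154}.
Σ(ℓ_i−1) = 155−11 = 144; sign = (−1)^144 = +1.
(27|155)_J = +1 (Zolotarev's lemma cross-check).

+1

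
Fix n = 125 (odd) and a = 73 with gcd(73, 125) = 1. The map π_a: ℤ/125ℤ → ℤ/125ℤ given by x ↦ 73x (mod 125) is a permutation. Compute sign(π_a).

Trace 102: π^k(102) = [102, 71, 58, 109, 82, 111, 103] for k=0..6.
Cycle lengths of π_73 on ℤ/125ℤ: [100, 20, 4, 1]; 4 cycles in total.
n − c = 125 − 4 = 121; sign = (−1)^121 = -1.
Via Zolotarev, sign(π_{73}) = (73|125) = -1.

-1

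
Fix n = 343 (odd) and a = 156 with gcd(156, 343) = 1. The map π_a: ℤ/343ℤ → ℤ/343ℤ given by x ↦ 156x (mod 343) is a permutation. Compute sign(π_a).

+1

Orbit of 8 under x↦156x: [8, 219, 207, 50, 254, 179, 141]… (length divides ord_343(156)).
7 cycles of lengths [147, 147, 21, 21, 3, 3, 1].
sign(π) = (−1)^{n − #cycles} = (−1)^{343−7} = (−1)^336 = +1.
Zolotarev: (156|343) = +1, matching the cycle-count sign.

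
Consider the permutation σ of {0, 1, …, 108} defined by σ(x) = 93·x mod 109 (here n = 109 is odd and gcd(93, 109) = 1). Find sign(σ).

Trace 105: π^k(105) = [105, 64, 66, 34, 1, 93, 38] for k=0..6.
Decompose π into cycles: lengths [18, 18, 18, 18, 18, 18, 1] (7 cycles, including the fixed point 0).
With 7 cycles on 109 points, sign = (−1)^{109−7} = +1.

+1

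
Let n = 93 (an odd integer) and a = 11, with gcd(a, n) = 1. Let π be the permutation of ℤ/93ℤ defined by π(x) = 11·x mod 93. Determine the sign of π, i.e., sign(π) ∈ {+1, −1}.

+1

Orbit of 29 under x↦11x: [29, 40, 68, 4, 44, 19, 23]… (length divides ord_93(11)).
π_11 has 5 disjoint cycles with lengths [30, 30, 30, 2, 1] on {0,…,92}.
93 − 5 = 88 transpositions; sign(π) = (−1)^88 = +1.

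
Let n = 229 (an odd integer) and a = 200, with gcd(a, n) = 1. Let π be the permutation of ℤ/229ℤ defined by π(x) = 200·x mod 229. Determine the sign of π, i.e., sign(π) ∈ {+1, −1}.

-1

Start at x=197: 197 → 12 → 110 → 16 → 223 → 174 → 221 → … (one orbit).
The orbit structure of x ↦ 200x mod 229: 2 orbits of sizes [228, 1].
sign(π) = (−1)^{n − #cycles} = (−1)^{229−2} = (−1)^227 = -1.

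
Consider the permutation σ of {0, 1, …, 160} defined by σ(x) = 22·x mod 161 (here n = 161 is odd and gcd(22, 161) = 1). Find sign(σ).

Trace 22: π^k(22) = [22, 1] for k=0..1.
The orbit structure of x ↦ 22x mod 161: 84 orbits of sizes [2, 2, 2, 2, 2, 2, 2, 2, 2, 2, 2, 2, 2, 2, 2, 2, 2, 2, 2, 2, 2, 2, 2, 2, 2, 2, 2, 2, 2, 2, 2, 2, 2, 2, 2, 2, 2, 2, 2, 2, 2, 2, 2, 2, 2, 2, 2, 2, 2, 2, 2, 2, 2, 2, 2, 2, 2, 2, 2, 2, 2, 2, 2, 2, 2, 2, 2, 2, 2, 2, 2, 2, 2, 2, 2, 2, 2, 1, 1, 1, 1, 1, 1, 1].
84 cycles on 161: each ℓ→(−1)^(ℓ−1), product (−1)^77 = -1.

-1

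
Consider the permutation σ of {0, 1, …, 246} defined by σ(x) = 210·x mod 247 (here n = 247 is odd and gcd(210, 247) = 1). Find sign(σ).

Start at x=20: 20 → 1 → 210 → 134 → 229 → 172 → 58 → … (one orbit).
π_210 has 38 disjoint cycles with lengths [12, 12, 12, 12, 12, 12, 12, 12, 12, 12, 12, 12, 12, 12, 12, 12, 12, 12, 12, 1, 1, 1, 1, 1, 1, 1, 1, 1, 1, 1, 1, 1, 1, 1, 1, 1, 1, 1] on {0,…,246}.
247 − 38 = 209 transpositions; sign(π) = (−1)^209 = -1.
The Jacobi symbol (210|247) = -1 (Zolotarev) agrees.

-1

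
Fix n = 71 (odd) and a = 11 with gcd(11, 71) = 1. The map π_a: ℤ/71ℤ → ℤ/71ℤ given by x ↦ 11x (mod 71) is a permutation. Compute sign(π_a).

-1

Trace 64: π^k(64) = [64, 65, 5, 55, 37, 52, 4] for k=0..6.
Cycle type of π: 70 + 1; total 2 cycles.
n − c = 71 − 2 = 69; sign = (−1)^69 = -1.
Check: (11/71) = -1 by Zolotarev.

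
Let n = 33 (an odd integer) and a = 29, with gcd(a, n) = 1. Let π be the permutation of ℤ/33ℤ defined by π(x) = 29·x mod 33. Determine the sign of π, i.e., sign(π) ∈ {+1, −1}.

+1

Start at x=31: 31 → 8 → 1 → 29 → 16 → 2 → 25 → … (one orbit).
Cycle lengths of π_29 on ℤ/33ℤ: [10, 10, 10, 2, 1]; 5 cycles in total.
n − c = 33 − 5 = 28; sign = (−1)^28 = +1.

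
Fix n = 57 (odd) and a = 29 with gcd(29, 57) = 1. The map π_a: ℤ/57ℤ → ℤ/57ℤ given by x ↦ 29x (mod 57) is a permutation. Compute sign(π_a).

Start at x=2: 2 → 1 → 29 → 43 → 50 → 25 → 41 → … (one orbit).
π_29 has 5 disjoint cycles with lengths [18, 18, 18, 2, 1] on {0,…,56}.
With 5 cycles on 57 points, sign = (−1)^{57−5} = +1.

+1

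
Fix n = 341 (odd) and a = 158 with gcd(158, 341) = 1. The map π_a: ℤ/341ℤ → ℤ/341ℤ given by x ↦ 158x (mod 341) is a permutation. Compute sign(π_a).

-1

Start at x=309: 309 → 59 → 115 → 97 → 322 → 67 → 15 → … (one orbit).
π_158 has 14 disjoint cycles with lengths [30, 30, 30, 30, 30, 30, 30, 30, 30, 30, 30, 5, 5, 1] on {0,…,340}.
With 14 cycles on 341 points, sign = (−1)^{341−14} = -1.
Via Zolotarev, sign(π_{158}) = (158|341) = -1.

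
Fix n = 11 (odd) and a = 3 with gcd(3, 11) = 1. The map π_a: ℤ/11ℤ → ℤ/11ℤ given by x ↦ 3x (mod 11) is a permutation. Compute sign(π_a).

+1

Orbit of 3 under x↦3x: [3, 9, 5, 4, 1]… (length divides ord_11(3)).
Decompose π into cycles: lengths [5, 5, 1] (3 cycles, including the fixed point 0).
sign(π) = (−1)^{n − #cycles} = (−1)^{11−3} = (−1)^8 = +1.
The Jacobi symbol (3|11) = +1 (Zolotarev) agrees.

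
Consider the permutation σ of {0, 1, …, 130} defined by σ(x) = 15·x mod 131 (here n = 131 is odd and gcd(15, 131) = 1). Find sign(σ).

Orbit of 48 under x↦15x: [48, 65, 58, 84, 81, 36, 16]… (length divides ord_131(15)).
Decompose π into cycles: lengths [65, 65, 1] (3 cycles, including the fixed point 0).
131 − 3 = 128 transpositions; sign(π) = (−1)^128 = +1.
The Jacobi symbol (15|131) = +1 (Zolotarev) agrees.

+1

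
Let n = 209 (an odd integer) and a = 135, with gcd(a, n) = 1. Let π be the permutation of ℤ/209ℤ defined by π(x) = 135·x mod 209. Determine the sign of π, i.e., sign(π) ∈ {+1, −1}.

-1

Start at x=56: 56 → 36 → 53 → 49 → 136 → 177 → 69 → … (one orbit).
6 cycles of lengths [90, 90, 18, 5, 5, 1].
n − c = 209 − 6 = 203; sign = (−1)^203 = -1.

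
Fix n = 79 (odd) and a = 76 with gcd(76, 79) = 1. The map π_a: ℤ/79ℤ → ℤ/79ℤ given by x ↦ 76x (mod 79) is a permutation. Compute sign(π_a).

Trace 50: π^k(50) = [50, 8, 55, 72, 21, 16, 31] for k=0..6.
Decompose π into cycles: lengths [39, 39, 1] (3 cycles, including the fixed point 0).
With 3 cycles on 79 points, sign = (−1)^{79−3} = +1.

+1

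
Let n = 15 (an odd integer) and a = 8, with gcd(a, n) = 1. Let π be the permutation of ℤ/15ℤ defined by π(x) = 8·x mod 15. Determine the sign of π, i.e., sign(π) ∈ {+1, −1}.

Start at x=4: 4 → 2 → 1 → 8 → 4 (one orbit).
Decompose π into cycles: lengths [4, 4, 4, 2, 1] (5 cycles, including the fixed point 0).
15 − 5 = 10 transpositions; sign(π) = (−1)^10 = +1.
(8|15)_J = +1 (Zolotarev's lemma cross-check).

+1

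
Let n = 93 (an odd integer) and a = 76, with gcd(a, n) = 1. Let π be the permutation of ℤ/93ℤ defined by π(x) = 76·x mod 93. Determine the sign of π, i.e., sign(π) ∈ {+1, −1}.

Trace 4: π^k(4) = [4, 25, 40, 64, 28, 82, 1] for k=0..6.
Decompose π into cycles: lengths [15, 15, 15, 15, 15, 15, 1, 1, 1] (9 cycles, including the fixed point 0).
n − c = 93 − 9 = 84; sign = (−1)^84 = +1.
Check: (76/93) = +1 by Zolotarev.

+1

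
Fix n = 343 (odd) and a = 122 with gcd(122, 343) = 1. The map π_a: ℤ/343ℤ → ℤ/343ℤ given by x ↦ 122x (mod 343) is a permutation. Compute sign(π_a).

-1

Orbit of 271 under x↦122x: [271, 134, 227, 254, 118, 333, 152]… (length divides ord_343(122)).
Cycle lengths of π_122 on ℤ/343ℤ: [294, 42, 6, 1]; 4 cycles in total.
sign(π) = (−1)^{n − #cycles} = (−1)^{343−4} = (−1)^339 = -1.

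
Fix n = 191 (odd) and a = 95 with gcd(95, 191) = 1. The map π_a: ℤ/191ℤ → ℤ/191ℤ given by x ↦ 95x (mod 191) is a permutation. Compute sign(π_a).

-1

Trace 99: π^k(99) = [99, 46, 168, 107, 42, 170, 106] for k=0..6.
π_95 has 2 disjoint cycles with lengths [190, 1] on {0,…,190}.
Σ(ℓ_i−1) = 191−2 = 189; sign = (−1)^189 = -1.
The Jacobi symbol (95|191) = -1 (Zolotarev) agrees.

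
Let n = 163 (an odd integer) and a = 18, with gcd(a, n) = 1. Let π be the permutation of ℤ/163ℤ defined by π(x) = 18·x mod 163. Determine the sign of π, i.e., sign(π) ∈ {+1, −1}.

Orbit of 132 under x↦18x: [132, 94, 62, 138, 39, 50, 85]… (length divides ord_163(18)).
The orbit structure of x ↦ 18x mod 163: 2 orbits of sizes [162, 1].
Σ(ℓ_i−1) = 163−2 = 161; sign = (−1)^161 = -1.

-1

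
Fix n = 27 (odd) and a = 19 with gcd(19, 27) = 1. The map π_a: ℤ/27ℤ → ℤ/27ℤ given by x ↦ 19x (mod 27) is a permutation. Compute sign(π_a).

+1

Start at x=19: 19 → 10 → 1 → 19 (one orbit).
π_19 has 15 disjoint cycles with lengths [3, 3, 3, 3, 3, 3, 1, 1, 1, 1, 1, 1, 1, 1, 1] on {0,…,26}.
15 cycles on 27: each ℓ→(−1)^(ℓ−1), product (−1)^12 = +1.
Via Zolotarev, sign(π_{19}) = (19|27) = +1.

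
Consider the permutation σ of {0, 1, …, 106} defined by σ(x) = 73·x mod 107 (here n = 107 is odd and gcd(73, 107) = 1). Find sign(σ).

-1

Start at x=31: 31 → 16 → 98 → 92 → 82 → 101 → 97 → … (one orbit).
The orbit structure of x ↦ 73x mod 107: 2 orbits of sizes [106, 1].
Σ(ℓ_i−1) = 107−2 = 105; sign = (−1)^105 = -1.
Zolotarev: (73|107) = -1, matching the cycle-count sign.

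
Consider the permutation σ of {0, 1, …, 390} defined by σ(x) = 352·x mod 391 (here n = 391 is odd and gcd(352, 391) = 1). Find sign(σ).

+1

Orbit of 324 under x↦352x: [324, 267, 144, 249, 64, 241, 376]… (length divides ord_391(352)).
Cycle type of π: 176×2 + 22 + 16 + 1; total 5 cycles.
With 5 cycles on 391 points, sign = (−1)^{391−5} = +1.
The Jacobi symbol (352|391) = +1 (Zolotarev) agrees.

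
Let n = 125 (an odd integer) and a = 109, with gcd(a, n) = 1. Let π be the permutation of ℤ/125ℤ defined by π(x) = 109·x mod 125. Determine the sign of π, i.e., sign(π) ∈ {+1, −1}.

+1

Orbit of 101 under x↦109x: [101, 9, 106, 54, 11, 74, 66]… (length divides ord_125(109)).
7 cycles of lengths [50, 50, 10, 10, 2, 2, 1].
Σ(ℓ_i−1) = 125−7 = 118; sign = (−1)^118 = +1.
Zolotarev: (109|125) = +1, matching the cycle-count sign.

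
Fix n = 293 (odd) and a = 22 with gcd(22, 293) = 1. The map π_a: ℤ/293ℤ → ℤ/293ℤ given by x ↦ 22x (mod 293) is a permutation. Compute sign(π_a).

+1

Orbit of 196 under x↦22x: [196, 210, 225, 262, 197, 232, 123]… (length divides ord_293(22)).
π_22 has 5 disjoint cycles with lengths [73, 73, 73, 73, 1] on {0,…,292}.
Σ(ℓ_i−1) = 293−5 = 288; sign = (−1)^288 = +1.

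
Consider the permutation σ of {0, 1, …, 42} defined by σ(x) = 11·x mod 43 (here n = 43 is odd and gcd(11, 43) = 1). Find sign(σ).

Start at x=21: 21 → 16 → 4 → 1 → 11 → 35 → 41 → 21 (one orbit).
Cycle type of π: 7×6 + 1; total 7 cycles.
With 7 cycles on 43 points, sign = (−1)^{43−7} = +1.

+1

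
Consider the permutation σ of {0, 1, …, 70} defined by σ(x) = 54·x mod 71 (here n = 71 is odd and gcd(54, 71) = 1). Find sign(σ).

Start at x=54: 54 → 5 → 57 → 25 → 1 → 54 (one orbit).
Cycle lengths of π_54 on ℤ/71ℤ: [5, 5, 5, 5, 5, 5, 5, 5, 5, 5, 5, 5, 5, 5, 1]; 15 cycles in total.
n − c = 71 − 15 = 56; sign = (−1)^56 = +1.

+1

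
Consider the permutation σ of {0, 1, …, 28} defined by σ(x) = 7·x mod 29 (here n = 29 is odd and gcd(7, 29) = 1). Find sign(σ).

+1

Orbit of 16 under x↦7x: [16, 25, 1, 7, 20, 24, 23]… (length divides ord_29(7)).
The orbit structure of x ↦ 7x mod 29: 5 orbits of sizes [7, 7, 7, 7, 1].
Σ(ℓ_i−1) = 29−5 = 24; sign = (−1)^24 = +1.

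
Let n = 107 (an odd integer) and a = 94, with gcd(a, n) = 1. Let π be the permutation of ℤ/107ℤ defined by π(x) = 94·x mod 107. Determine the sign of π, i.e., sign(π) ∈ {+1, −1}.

Trace 9: π^k(9) = [9, 97, 23, 22, 35, 80, 30] for k=0..6.
Decompose π into cycles: lengths [106, 1] (2 cycles, including the fixed point 0).
sign(π) = (−1)^{n − #cycles} = (−1)^{107−2} = (−1)^105 = -1.
The Jacobi symbol (94|107) = -1 (Zolotarev) agrees.

-1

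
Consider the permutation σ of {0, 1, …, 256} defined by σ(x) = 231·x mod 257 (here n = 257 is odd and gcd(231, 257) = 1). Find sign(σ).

Orbit of 236 under x↦231x: [236, 32, 196, 44, 141, 189, 226]… (length divides ord_257(231)).
π_231 has 3 disjoint cycles with lengths [128, 128, 1] on {0,…,256}.
3 cycles on 257: each ℓ→(−1)^(ℓ−1), product (−1)^254 = +1.

+1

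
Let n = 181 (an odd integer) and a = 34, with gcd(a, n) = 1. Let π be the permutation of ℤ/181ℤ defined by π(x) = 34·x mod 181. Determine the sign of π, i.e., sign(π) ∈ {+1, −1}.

+1

Trace 38: π^k(38) = [38, 25, 126, 121, 132, 144, 9] for k=0..6.
Decompose π into cycles: lengths [45, 45, 45, 45, 1] (5 cycles, including the fixed point 0).
5 cycles on 181: each ℓ→(−1)^(ℓ−1), product (−1)^176 = +1.
Via Zolotarev, sign(π_{34}) = (34|181) = +1.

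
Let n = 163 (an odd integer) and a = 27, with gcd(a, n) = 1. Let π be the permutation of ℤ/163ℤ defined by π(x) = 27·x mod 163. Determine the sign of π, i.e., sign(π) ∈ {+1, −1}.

-1

Trace 158: π^k(158) = [158, 28, 104, 37, 21, 78, 150] for k=0..6.
Cycle type of π: 54×3 + 1; total 4 cycles.
Σ(ℓ_i−1) = 163−4 = 159; sign = (−1)^159 = -1.
Via Zolotarev, sign(π_{27}) = (27|163) = -1.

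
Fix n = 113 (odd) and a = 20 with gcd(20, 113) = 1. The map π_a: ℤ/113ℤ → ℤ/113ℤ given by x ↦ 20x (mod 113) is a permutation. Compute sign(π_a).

-1

Orbit of 45 under x↦20x: [45, 109, 33, 95, 92, 32, 75]… (length divides ord_113(20)).
The orbit structure of x ↦ 20x mod 113: 2 orbits of sizes [112, 1].
Σ(ℓ_i−1) = 113−2 = 111; sign = (−1)^111 = -1.
Via Zolotarev, sign(π_{20}) = (20|113) = -1.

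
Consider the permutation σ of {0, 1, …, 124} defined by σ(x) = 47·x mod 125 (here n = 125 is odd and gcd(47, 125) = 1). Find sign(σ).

-1

Trace 38: π^k(38) = [38, 36, 67, 24, 3, 16, 2] for k=0..6.
Cycle type of π: 100 + 20 + 4 + 1; total 4 cycles.
4 cycles on 125: each ℓ→(−1)^(ℓ−1), product (−1)^121 = -1.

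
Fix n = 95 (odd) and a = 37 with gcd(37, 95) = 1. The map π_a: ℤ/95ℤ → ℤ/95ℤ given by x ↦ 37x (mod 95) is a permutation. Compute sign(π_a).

+1

Start at x=39: 39 → 18 → 1 → 37 → 39 (one orbit).
29 cycles of lengths [4, 4, 4, 4, 4, 4, 4, 4, 4, 4, 4, 4, 4, 4, 4, 4, 4, 4, 4, 2, 2, 2, 2, 2, 2, 2, 2, 2, 1].
29 cycles on 95: each ℓ→(−1)^(ℓ−1), product (−1)^66 = +1.
The Jacobi symbol (37|95) = +1 (Zolotarev) agrees.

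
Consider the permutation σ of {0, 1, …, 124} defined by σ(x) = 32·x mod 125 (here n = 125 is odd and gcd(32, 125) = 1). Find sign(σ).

-1

Start at x=99: 99 → 43 → 1 → 32 → 24 → 18 → 76 → … (one orbit).
12 cycles of lengths [20, 20, 20, 20, 20, 4, 4, 4, 4, 4, 4, 1].
With 12 cycles on 125 points, sign = (−1)^{125−12} = -1.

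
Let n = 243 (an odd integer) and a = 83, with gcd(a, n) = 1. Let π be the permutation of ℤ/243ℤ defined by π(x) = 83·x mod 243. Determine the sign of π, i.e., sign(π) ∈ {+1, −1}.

Start at x=44: 44 → 7 → 95 → 109 → 56 → 31 → 143 → … (one orbit).
π_83 has 6 disjoint cycles with lengths [162, 54, 18, 6, 2, 1] on {0,…,242}.
sign(π) = (−1)^{n − #cycles} = (−1)^{243−6} = (−1)^237 = -1.

-1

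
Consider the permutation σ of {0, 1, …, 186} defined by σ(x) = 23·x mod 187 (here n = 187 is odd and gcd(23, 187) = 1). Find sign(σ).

-1

Trace 166: π^k(166) = [166, 78, 111, 122, 1, 23, 155] for k=0..6.
Cycle lengths of π_23 on ℤ/187ℤ: [16, 16, 16, 16, 16, 16, 16, 16, 16, 16, 16, 1, 1, 1, 1, 1, 1, 1, 1, 1, 1, 1]; 22 cycles in total.
n − c = 187 − 22 = 165; sign = (−1)^165 = -1.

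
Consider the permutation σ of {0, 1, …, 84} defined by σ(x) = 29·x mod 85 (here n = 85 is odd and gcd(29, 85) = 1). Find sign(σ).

-1

Start at x=16: 16 → 39 → 26 → 74 → 21 → 14 → 66 → … (one orbit).
The orbit structure of x ↦ 29x mod 85: 8 orbits of sizes [16, 16, 16, 16, 16, 2, 2, 1].
8 cycles on 85: each ℓ→(−1)^(ℓ−1), product (−1)^77 = -1.
Check: (29/85) = -1 by Zolotarev.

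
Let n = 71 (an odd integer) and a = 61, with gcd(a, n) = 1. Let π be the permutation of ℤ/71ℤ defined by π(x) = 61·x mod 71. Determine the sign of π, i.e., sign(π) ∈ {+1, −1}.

Start at x=36: 36 → 66 → 50 → 68 → 30 → 55 → 18 → … (one orbit).
2 cycles of lengths [70, 1].
2 cycles on 71: each ℓ→(−1)^(ℓ−1), product (−1)^69 = -1.
Check: (61/71) = -1 by Zolotarev.

-1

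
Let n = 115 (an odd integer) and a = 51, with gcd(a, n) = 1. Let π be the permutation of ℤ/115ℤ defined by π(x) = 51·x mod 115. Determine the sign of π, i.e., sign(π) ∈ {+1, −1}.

Orbit of 61 under x↦51x: [61, 6, 76, 81, 106, 1, 51]… (length divides ord_115(51)).
π_51 has 10 disjoint cycles with lengths [22, 22, 22, 22, 22, 1, 1, 1, 1, 1] on {0,…,114}.
10 cycles on 115: each ℓ→(−1)^(ℓ−1), product (−1)^105 = -1.
Check: (51/115) = -1 by Zolotarev.

-1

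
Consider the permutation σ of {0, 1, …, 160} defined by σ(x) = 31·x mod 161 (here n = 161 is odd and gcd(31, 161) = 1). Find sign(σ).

Trace 36: π^k(36) = [36, 150, 142, 55, 95, 47, 8] for k=0..6.
π_31 has 6 disjoint cycles with lengths [66, 66, 11, 11, 6, 1] on {0,…,160}.
sign(π) = (−1)^{n − #cycles} = (−1)^{161−6} = (−1)^155 = -1.
Via Zolotarev, sign(π_{31}) = (31|161) = -1.

-1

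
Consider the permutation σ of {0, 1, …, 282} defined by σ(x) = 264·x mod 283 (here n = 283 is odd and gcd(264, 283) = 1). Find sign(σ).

Start at x=152: 152 → 225 → 253 → 4 → 207 → 29 → 15 → … (one orbit).
7 cycles of lengths [47, 47, 47, 47, 47, 47, 1].
283 − 7 = 276 transpositions; sign(π) = (−1)^276 = +1.
Check: (264/283) = +1 by Zolotarev.

+1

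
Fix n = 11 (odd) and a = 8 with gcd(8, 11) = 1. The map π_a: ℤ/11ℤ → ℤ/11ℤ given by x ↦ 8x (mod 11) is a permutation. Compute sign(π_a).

Orbit of 9 under x↦8x: [9, 6, 4, 10, 3, 2, 5]… (length divides ord_11(8)).
π_8 has 2 disjoint cycles with lengths [10, 1] on {0,…,10}.
2 cycles on 11: each ℓ→(−1)^(ℓ−1), product (−1)^9 = -1.

-1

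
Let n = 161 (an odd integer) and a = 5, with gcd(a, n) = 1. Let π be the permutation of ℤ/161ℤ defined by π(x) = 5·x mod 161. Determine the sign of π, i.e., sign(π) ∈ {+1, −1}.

Start at x=145: 145 → 81 → 83 → 93 → 143 → 71 → 33 → … (one orbit).
Cycle lengths of π_5 on ℤ/161ℤ: [66, 66, 22, 6, 1]; 5 cycles in total.
With 5 cycles on 161 points, sign = (−1)^{161−5} = +1.
(5|161)_J = +1 (Zolotarev's lemma cross-check).

+1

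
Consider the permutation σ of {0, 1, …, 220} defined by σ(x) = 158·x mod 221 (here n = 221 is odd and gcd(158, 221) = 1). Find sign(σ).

Trace 152: π^k(152) = [152, 148, 179, 215, 157, 54, 134] for k=0..6.
Decompose π into cycles: lengths [48, 48, 48, 48, 16, 12, 1] (7 cycles, including the fixed point 0).
221 − 7 = 214 transpositions; sign(π) = (−1)^214 = +1.
The Jacobi symbol (158|221) = +1 (Zolotarev) agrees.

+1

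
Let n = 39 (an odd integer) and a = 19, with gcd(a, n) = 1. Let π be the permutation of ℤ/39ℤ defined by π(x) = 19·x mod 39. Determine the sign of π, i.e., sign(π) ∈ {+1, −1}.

Orbit of 10 under x↦19x: [10, 34, 22, 28, 25, 7, 16]… (length divides ord_39(19)).
The orbit structure of x ↦ 19x mod 39: 6 orbits of sizes [12, 12, 12, 1, 1, 1].
Σ(ℓ_i−1) = 39−6 = 33; sign = (−1)^33 = -1.
Via Zolotarev, sign(π_{19}) = (19|39) = -1.

-1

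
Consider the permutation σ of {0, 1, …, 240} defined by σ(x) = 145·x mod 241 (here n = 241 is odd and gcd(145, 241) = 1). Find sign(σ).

Trace 144: π^k(144) = [144, 154, 158, 15, 6, 147, 107] for k=0..6.
The orbit structure of x ↦ 145x mod 241: 5 orbits of sizes [60, 60, 60, 60, 1].
Σ(ℓ_i−1) = 241−5 = 236; sign = (−1)^236 = +1.

+1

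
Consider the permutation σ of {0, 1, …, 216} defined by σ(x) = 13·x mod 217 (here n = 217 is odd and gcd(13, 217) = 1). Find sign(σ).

+1

Start at x=139: 139 → 71 → 55 → 64 → 181 → 183 → 209 → … (one orbit).
11 cycles of lengths [30, 30, 30, 30, 30, 30, 30, 2, 2, 2, 1].
Σ(ℓ_i−1) = 217−11 = 206; sign = (−1)^206 = +1.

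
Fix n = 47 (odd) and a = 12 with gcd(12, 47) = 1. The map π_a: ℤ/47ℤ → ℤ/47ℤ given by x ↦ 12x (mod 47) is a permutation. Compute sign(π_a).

Start at x=25: 25 → 18 → 28 → 7 → 37 → 21 → 17 → … (one orbit).
Cycle type of π: 23×2 + 1; total 3 cycles.
Σ(ℓ_i−1) = 47−3 = 44; sign = (−1)^44 = +1.

+1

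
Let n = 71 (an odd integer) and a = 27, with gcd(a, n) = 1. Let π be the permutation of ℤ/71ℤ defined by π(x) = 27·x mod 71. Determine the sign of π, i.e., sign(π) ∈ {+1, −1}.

Trace 20: π^k(20) = [20, 43, 25, 36, 49, 45, 8] for k=0..6.
The orbit structure of x ↦ 27x mod 71: 3 orbits of sizes [35, 35, 1].
3 cycles on 71: each ℓ→(−1)^(ℓ−1), product (−1)^68 = +1.

+1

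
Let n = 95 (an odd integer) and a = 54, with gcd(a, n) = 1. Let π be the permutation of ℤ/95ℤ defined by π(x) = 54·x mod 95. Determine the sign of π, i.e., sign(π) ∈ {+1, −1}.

+1

Trace 6: π^k(6) = [6, 39, 16, 9, 11, 24, 61] for k=0..6.
9 cycles of lengths [18, 18, 18, 18, 9, 9, 2, 2, 1].
sign(π) = (−1)^{n − #cycles} = (−1)^{95−9} = (−1)^86 = +1.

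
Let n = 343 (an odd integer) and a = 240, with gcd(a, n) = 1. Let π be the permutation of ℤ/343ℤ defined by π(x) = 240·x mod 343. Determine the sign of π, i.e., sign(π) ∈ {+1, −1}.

Orbit of 1 under x↦240x: [1, 240, 319, 71, 233, 11, 239]… (length divides ord_343(240)).
π_240 has 7 disjoint cycles with lengths [147, 147, 21, 21, 3, 3, 1] on {0,…,342}.
n − c = 343 − 7 = 336; sign = (−1)^336 = +1.

+1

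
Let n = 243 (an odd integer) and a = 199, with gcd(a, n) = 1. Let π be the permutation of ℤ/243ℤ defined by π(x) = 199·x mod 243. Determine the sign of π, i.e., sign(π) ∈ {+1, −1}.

Orbit of 226 under x↦199x: [226, 19, 136, 91, 127, 1, 199]… (length divides ord_243(199)).
27 cycles of lengths [27, 27, 27, 27, 27, 27, 9, 9, 9, 9, 9, 9, 3, 3, 3, 3, 3, 3, 1, 1, 1, 1, 1, 1, 1, 1, 1].
27 cycles on 243: each ℓ→(−1)^(ℓ−1), product (−1)^216 = +1.
Zolotarev: (199|243) = +1, matching the cycle-count sign.

+1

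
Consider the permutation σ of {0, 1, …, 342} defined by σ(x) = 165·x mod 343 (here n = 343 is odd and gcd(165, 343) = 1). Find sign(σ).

Start at x=324: 324 → 295 → 312 → 30 → 148 → 67 → 79 → … (one orbit).
π_165 has 31 disjoint cycles with lengths [21, 21, 21, 21, 21, 21, 21, 21, 21, 21, 21, 21, 21, 21, 3, 3, 3, 3, 3, 3, 3, 3, 3, 3, 3, 3, 3, 3, 3, 3, 1] on {0,…,342}.
343 − 31 = 312 transpositions; sign(π) = (−1)^312 = +1.

+1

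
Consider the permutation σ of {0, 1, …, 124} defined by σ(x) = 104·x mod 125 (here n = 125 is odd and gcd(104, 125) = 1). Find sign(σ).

Orbit of 74 under x↦104x: [74, 71, 9, 61, 94, 26, 79]… (length divides ord_125(104)).
7 cycles of lengths [50, 50, 10, 10, 2, 2, 1].
sign(π) = (−1)^{n − #cycles} = (−1)^{125−7} = (−1)^118 = +1.

+1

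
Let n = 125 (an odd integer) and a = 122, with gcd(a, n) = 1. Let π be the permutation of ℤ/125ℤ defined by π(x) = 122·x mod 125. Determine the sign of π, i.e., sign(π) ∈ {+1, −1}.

Orbit of 92 under x↦122x: [92, 99, 78, 16, 77, 19, 68]… (length divides ord_125(122)).
4 cycles of lengths [100, 20, 4, 1].
n − c = 125 − 4 = 121; sign = (−1)^121 = -1.

-1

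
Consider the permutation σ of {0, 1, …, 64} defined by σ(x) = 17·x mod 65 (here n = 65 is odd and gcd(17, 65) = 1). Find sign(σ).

-1

Trace 23: π^k(23) = [23, 1, 17, 29, 38, 61, 62] for k=0..6.
The orbit structure of x ↦ 17x mod 65: 8 orbits of sizes [12, 12, 12, 12, 6, 6, 4, 1].
n − c = 65 − 8 = 57; sign = (−1)^57 = -1.
The Jacobi symbol (17|65) = -1 (Zolotarev) agrees.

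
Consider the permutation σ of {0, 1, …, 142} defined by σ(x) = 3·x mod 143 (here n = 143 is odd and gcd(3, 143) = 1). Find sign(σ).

+1

Start at x=133: 133 → 113 → 53 → 16 → 48 → 1 → 3 → … (one orbit).
Decompose π into cycles: lengths [15, 15, 15, 15, 15, 15, 15, 15, 5, 5, 3, 3, 3, 3, 1] (15 cycles, including the fixed point 0).
15 cycles on 143: each ℓ→(−1)^(ℓ−1), product (−1)^128 = +1.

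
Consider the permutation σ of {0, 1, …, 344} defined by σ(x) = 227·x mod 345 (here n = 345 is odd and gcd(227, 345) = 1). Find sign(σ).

-1

Orbit of 272 under x↦227x: [272, 334, 263, 16, 182, 259, 143]… (length divides ord_345(227)).
The orbit structure of x ↦ 227x mod 345: 14 orbits of sizes [44, 44, 44, 44, 44, 44, 22, 22, 22, 4, 4, 4, 2, 1].
345 − 14 = 331 transpositions; sign(π) = (−1)^331 = -1.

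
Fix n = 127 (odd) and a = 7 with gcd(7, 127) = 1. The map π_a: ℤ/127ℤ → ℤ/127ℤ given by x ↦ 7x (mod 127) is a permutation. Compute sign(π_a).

-1

Orbit of 23 under x↦7x: [23, 34, 111, 15, 105, 100, 65]… (length divides ord_127(7)).
2 cycles of lengths [126, 1].
n − c = 127 − 2 = 125; sign = (−1)^125 = -1.
Via Zolotarev, sign(π_{7}) = (7|127) = -1.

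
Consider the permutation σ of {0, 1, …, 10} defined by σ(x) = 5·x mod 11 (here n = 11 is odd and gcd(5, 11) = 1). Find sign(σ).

Orbit of 9 under x↦5x: [9, 1, 5, 3, 4]… (length divides ord_11(5)).
Cycle lengths of π_5 on ℤ/11ℤ: [5, 5, 1]; 3 cycles in total.
Σ(ℓ_i−1) = 11−3 = 8; sign = (−1)^8 = +1.
(5|11)_J = +1 (Zolotarev's lemma cross-check).

+1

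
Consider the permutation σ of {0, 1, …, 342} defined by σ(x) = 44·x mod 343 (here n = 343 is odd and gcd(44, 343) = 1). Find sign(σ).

Trace 260: π^k(260) = [260, 121, 179, 330, 114, 214, 155] for k=0..6.
The orbit structure of x ↦ 44x mod 343: 7 orbits of sizes [147, 147, 21, 21, 3, 3, 1].
Σ(ℓ_i−1) = 343−7 = 336; sign = (−1)^336 = +1.

+1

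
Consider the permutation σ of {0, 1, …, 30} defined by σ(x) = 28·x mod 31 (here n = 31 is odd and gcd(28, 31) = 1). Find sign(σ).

+1

Start at x=14: 14 → 20 → 2 → 25 → 18 → 8 → 7 → … (one orbit).
Cycle lengths of π_28 on ℤ/31ℤ: [15, 15, 1]; 3 cycles in total.
3 cycles on 31: each ℓ→(−1)^(ℓ−1), product (−1)^28 = +1.
Zolotarev: (28|31) = +1, matching the cycle-count sign.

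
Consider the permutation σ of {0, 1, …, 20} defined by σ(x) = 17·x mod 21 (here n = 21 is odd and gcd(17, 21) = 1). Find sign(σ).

+1

Start at x=4: 4 → 5 → 1 → 17 → 16 → 20 → 4 (one orbit).
The orbit structure of x ↦ 17x mod 21: 5 orbits of sizes [6, 6, 6, 2, 1].
5 cycles on 21: each ℓ→(−1)^(ℓ−1), product (−1)^16 = +1.
The Jacobi symbol (17|21) = +1 (Zolotarev) agrees.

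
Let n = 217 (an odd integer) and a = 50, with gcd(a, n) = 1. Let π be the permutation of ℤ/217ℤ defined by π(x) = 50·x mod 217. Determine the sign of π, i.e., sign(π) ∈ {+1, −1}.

+1

Start at x=134: 134 → 190 → 169 → 204 → 1 → 50 → 113 → … (one orbit).
The orbit structure of x ↦ 50x mod 217: 21 orbits of sizes [15, 15, 15, 15, 15, 15, 15, 15, 15, 15, 15, 15, 15, 15, 1, 1, 1, 1, 1, 1, 1].
21 cycles on 217: each ℓ→(−1)^(ℓ−1), product (−1)^196 = +1.
Via Zolotarev, sign(π_{50}) = (50|217) = +1.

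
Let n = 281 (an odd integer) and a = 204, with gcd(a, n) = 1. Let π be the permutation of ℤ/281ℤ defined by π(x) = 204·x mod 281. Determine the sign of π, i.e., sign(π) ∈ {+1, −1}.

-1

Trace 216: π^k(216) = [216, 228, 147, 202, 182, 36, 38] for k=0..6.
π_204 has 6 disjoint cycles with lengths [56, 56, 56, 56, 56, 1] on {0,…,280}.
With 6 cycles on 281 points, sign = (−1)^{281−6} = -1.
Check: (204/281) = -1 by Zolotarev.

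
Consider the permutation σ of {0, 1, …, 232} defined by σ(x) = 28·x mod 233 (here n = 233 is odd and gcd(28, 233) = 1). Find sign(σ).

Start at x=135: 135 → 52 → 58 → 226 → 37 → 104 → 116 → … (one orbit).
The orbit structure of x ↦ 28x mod 233: 3 orbits of sizes [116, 116, 1].
sign(π) = (−1)^{n − #cycles} = (−1)^{233−3} = (−1)^230 = +1.

+1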